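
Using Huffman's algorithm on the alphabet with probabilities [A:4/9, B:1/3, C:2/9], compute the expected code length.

Huffman tree construction:
Combine smallest probabilities repeatedly
Resulting codes:
  A: 0 (length 1)
  B: 11 (length 2)
  C: 10 (length 2)
Average length = Σ p(s) × length(s) = 1.5556 bits


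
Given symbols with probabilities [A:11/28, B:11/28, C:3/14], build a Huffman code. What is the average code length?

Huffman tree construction:
Combine smallest probabilities repeatedly
Resulting codes:
  A: 11 (length 2)
  B: 0 (length 1)
  C: 10 (length 2)
Average length = Σ p(s) × length(s) = 1.6071 bits


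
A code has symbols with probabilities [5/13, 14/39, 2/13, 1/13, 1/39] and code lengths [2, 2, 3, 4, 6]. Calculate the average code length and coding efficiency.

Average length L = Σ p_i × l_i = 2.4103 bits
Entropy H = 1.8964 bits
Efficiency η = H/L × 100% = 78.68%


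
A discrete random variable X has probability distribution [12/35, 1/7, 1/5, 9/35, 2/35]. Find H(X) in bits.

H(X) = -Σ p(x) log₂ p(x)
  -12/35 × log₂(12/35) = 0.5295
  -1/7 × log₂(1/7) = 0.4011
  -1/5 × log₂(1/5) = 0.4644
  -9/35 × log₂(9/35) = 0.5038
  -2/35 × log₂(2/35) = 0.2360
H(X) = 2.1347 bits


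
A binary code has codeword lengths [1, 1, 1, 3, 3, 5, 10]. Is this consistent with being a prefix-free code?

Kraft inequality: Σ 2^(-l_i) ≤ 1 for prefix-free code
Calculating: 2^(-1) + 2^(-1) + 2^(-1) + 2^(-3) + 2^(-3) + 2^(-5) + 2^(-10)
= 0.5 + 0.5 + 0.5 + 0.125 + 0.125 + 0.03125 + 0.0009765625
= 1.7822
Since 1.7822 > 1, prefix-free code does not exist


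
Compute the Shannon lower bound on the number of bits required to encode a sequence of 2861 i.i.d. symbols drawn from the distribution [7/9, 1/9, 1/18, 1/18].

Entropy H = 1.0975 bits/symbol
Minimum bits = H × n = 1.0975 × 2861
= 3140.06 bits


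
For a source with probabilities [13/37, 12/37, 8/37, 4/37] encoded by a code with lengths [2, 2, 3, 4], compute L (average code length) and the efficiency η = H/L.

Average length L = Σ p_i × l_i = 2.4324 bits
Entropy H = 1.8817 bits
Efficiency η = H/L × 100% = 77.36%


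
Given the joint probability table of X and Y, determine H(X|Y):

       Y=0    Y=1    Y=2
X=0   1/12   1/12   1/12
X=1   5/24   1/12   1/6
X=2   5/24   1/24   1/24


H(X|Y) = Σ_y p(y) H(X|Y=y)
  p(Y=0) = 1/2, H(X|Y=0) = 1.4834
  p(Y=1) = 5/24, H(X|Y=1) = 1.5219
  p(Y=2) = 7/24, H(X|Y=2) = 1.3788
H(X|Y) = 0.5000×1.4834 + 0.2083×1.5219 + 0.2917×1.3788 = 1.4609 bits


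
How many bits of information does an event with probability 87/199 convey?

Information content I(x) = -log₂(p(x))
I = -log₂(87/199) = -log₂(0.4372)
I = 1.1937 bits


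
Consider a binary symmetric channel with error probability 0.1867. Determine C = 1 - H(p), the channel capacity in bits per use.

For BSC with error probability p:
C = 1 - H(p) where H(p) is binary entropy
H(0.1867) = -0.1867 × log₂(0.1867) - 0.8133 × log₂(0.8133)
H(p) = 0.6945
C = 1 - 0.6945 = 0.3055 bits/use


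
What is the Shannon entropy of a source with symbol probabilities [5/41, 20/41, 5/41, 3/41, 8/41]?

H(X) = -Σ p(x) log₂ p(x)
  -5/41 × log₂(5/41) = 0.3702
  -20/41 × log₂(20/41) = 0.5052
  -5/41 × log₂(5/41) = 0.3702
  -3/41 × log₂(3/41) = 0.2760
  -8/41 × log₂(8/41) = 0.4600
H(X) = 1.9816 bits


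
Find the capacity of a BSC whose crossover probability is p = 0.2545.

For BSC with error probability p:
C = 1 - H(p) where H(p) is binary entropy
H(0.2545) = -0.2545 × log₂(0.2545) - 0.7455 × log₂(0.7455)
H(p) = 0.8183
C = 1 - 0.8183 = 0.1817 bits/use


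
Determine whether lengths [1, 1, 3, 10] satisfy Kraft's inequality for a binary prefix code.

Kraft inequality: Σ 2^(-l_i) ≤ 1 for prefix-free code
Calculating: 2^(-1) + 2^(-1) + 2^(-3) + 2^(-10)
= 0.5 + 0.5 + 0.125 + 0.0009765625
= 1.1260
Since 1.1260 > 1, prefix-free code does not exist


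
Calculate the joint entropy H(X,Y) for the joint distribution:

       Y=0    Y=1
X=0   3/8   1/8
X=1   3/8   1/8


H(X,Y) = -Σ p(x,y) log₂ p(x,y)
  p(0,0)=3/8: -0.3750 × log₂(0.3750) = 0.5306
  p(0,1)=1/8: -0.1250 × log₂(0.1250) = 0.3750
  p(1,0)=3/8: -0.3750 × log₂(0.3750) = 0.5306
  p(1,1)=1/8: -0.1250 × log₂(0.1250) = 0.3750
H(X,Y) = 1.8113 bits


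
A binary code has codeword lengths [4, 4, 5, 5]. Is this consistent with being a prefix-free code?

Kraft inequality: Σ 2^(-l_i) ≤ 1 for prefix-free code
Calculating: 2^(-4) + 2^(-4) + 2^(-5) + 2^(-5)
= 0.0625 + 0.0625 + 0.03125 + 0.03125
= 0.1875
Since 0.1875 ≤ 1, prefix-free code exists


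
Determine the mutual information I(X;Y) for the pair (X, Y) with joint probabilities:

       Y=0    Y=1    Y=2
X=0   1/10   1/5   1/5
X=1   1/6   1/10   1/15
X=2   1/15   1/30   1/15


H(X) = 1.4591, H(Y) = 1.5850, H(X,Y) = 2.9689
I(X;Y) = H(X) + H(Y) - H(X,Y) = 0.0752 bits


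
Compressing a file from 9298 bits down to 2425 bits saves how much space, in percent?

Space savings = (1 - Compressed/Original) × 100%
= (1 - 2425/9298) × 100%
= 73.92%


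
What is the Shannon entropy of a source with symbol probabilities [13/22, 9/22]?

H(X) = -Σ p(x) log₂ p(x)
  -13/22 × log₂(13/22) = 0.4485
  -9/22 × log₂(9/22) = 0.5275
H(X) = 0.9760 bits


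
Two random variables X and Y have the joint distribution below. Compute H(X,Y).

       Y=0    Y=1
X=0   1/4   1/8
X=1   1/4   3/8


H(X,Y) = -Σ p(x,y) log₂ p(x,y)
  p(0,0)=1/4: -0.2500 × log₂(0.2500) = 0.5000
  p(0,1)=1/8: -0.1250 × log₂(0.1250) = 0.3750
  p(1,0)=1/4: -0.2500 × log₂(0.2500) = 0.5000
  p(1,1)=3/8: -0.3750 × log₂(0.3750) = 0.5306
H(X,Y) = 1.9056 bits


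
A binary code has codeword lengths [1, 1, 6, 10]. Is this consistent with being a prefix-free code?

Kraft inequality: Σ 2^(-l_i) ≤ 1 for prefix-free code
Calculating: 2^(-1) + 2^(-1) + 2^(-6) + 2^(-10)
= 0.5 + 0.5 + 0.015625 + 0.0009765625
= 1.0166
Since 1.0166 > 1, prefix-free code does not exist


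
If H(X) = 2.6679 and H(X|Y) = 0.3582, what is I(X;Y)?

I(X;Y) = H(X) - H(X|Y)
I(X;Y) = 2.6679 - 0.3582 = 2.3097 bits


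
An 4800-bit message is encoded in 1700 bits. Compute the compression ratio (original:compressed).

Compression ratio = Original / Compressed
= 4800 / 1700 = 2.82:1


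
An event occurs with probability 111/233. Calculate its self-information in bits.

Information content I(x) = -log₂(p(x))
I = -log₂(111/233) = -log₂(0.4764)
I = 1.0698 bits


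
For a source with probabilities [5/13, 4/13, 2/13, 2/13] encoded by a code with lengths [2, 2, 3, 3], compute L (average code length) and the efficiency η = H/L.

Average length L = Σ p_i × l_i = 2.3077 bits
Entropy H = 1.8843 bits
Efficiency η = H/L × 100% = 81.65%


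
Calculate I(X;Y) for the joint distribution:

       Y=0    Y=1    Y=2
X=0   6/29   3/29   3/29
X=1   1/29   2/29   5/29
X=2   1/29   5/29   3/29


H(X) = 1.5632, H(Y) = 1.5727, H(X,Y) = 2.9616
I(X;Y) = H(X) + H(Y) - H(X,Y) = 0.1743 bits


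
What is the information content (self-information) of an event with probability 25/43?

Information content I(x) = -log₂(p(x))
I = -log₂(25/43) = -log₂(0.5814)
I = 0.7824 bits


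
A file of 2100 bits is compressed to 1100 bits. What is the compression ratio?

Compression ratio = Original / Compressed
= 2100 / 1100 = 1.91:1


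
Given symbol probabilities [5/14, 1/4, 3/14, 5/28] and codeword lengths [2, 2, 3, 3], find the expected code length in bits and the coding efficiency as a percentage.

Average length L = Σ p_i × l_i = 2.3929 bits
Entropy H = 1.9506 bits
Efficiency η = H/L × 100% = 81.52%


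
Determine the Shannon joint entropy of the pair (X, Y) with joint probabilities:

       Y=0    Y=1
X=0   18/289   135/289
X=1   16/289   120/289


H(X,Y) = -Σ p(x,y) log₂ p(x,y)
  p(0,0)=18/289: -0.0623 × log₂(0.0623) = 0.2494
  p(0,1)=135/289: -0.4671 × log₂(0.4671) = 0.5130
  p(1,0)=16/289: -0.0554 × log₂(0.0554) = 0.2311
  p(1,1)=120/289: -0.4152 × log₂(0.4152) = 0.5265
H(X,Y) = 1.5201 bits


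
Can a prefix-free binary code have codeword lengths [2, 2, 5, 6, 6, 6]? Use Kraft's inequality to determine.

Kraft inequality: Σ 2^(-l_i) ≤ 1 for prefix-free code
Calculating: 2^(-2) + 2^(-2) + 2^(-5) + 2^(-6) + 2^(-6) + 2^(-6)
= 0.25 + 0.25 + 0.03125 + 0.015625 + 0.015625 + 0.015625
= 0.5781
Since 0.5781 ≤ 1, prefix-free code exists


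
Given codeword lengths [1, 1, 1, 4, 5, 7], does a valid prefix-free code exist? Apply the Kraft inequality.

Kraft inequality: Σ 2^(-l_i) ≤ 1 for prefix-free code
Calculating: 2^(-1) + 2^(-1) + 2^(-1) + 2^(-4) + 2^(-5) + 2^(-7)
= 0.5 + 0.5 + 0.5 + 0.0625 + 0.03125 + 0.0078125
= 1.6016
Since 1.6016 > 1, prefix-free code does not exist


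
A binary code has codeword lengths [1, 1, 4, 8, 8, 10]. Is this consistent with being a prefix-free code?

Kraft inequality: Σ 2^(-l_i) ≤ 1 for prefix-free code
Calculating: 2^(-1) + 2^(-1) + 2^(-4) + 2^(-8) + 2^(-8) + 2^(-10)
= 0.5 + 0.5 + 0.0625 + 0.00390625 + 0.00390625 + 0.0009765625
= 1.0713
Since 1.0713 > 1, prefix-free code does not exist


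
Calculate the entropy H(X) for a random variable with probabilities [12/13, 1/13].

H(X) = -Σ p(x) log₂ p(x)
  -12/13 × log₂(12/13) = 0.1066
  -1/13 × log₂(1/13) = 0.2846
H(X) = 0.3912 bits


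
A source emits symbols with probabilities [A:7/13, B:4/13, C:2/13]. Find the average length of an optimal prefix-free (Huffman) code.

Huffman tree construction:
Combine smallest probabilities repeatedly
Resulting codes:
  A: 1 (length 1)
  B: 01 (length 2)
  C: 00 (length 2)
Average length = Σ p(s) × length(s) = 1.4615 bits


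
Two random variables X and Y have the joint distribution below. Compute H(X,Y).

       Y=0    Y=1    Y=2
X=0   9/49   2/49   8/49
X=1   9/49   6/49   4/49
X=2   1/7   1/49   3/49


H(X,Y) = -Σ p(x,y) log₂ p(x,y)
  p(0,0)=9/49: -0.1837 × log₂(0.1837) = 0.4490
  p(0,1)=2/49: -0.0408 × log₂(0.0408) = 0.1884
  p(0,2)=8/49: -0.1633 × log₂(0.1633) = 0.4269
  p(1,0)=9/49: -0.1837 × log₂(0.1837) = 0.4490
  p(1,1)=6/49: -0.1224 × log₂(0.1224) = 0.3710
  p(1,2)=4/49: -0.0816 × log₂(0.0816) = 0.2951
  p(2,0)=1/7: -0.1429 × log₂(0.1429) = 0.4011
  p(2,1)=1/49: -0.0204 × log₂(0.0204) = 0.1146
  p(2,2)=3/49: -0.0612 × log₂(0.0612) = 0.2467
H(X,Y) = 2.9418 bits


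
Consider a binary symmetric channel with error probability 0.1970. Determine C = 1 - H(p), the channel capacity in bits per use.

For BSC with error probability p:
C = 1 - H(p) where H(p) is binary entropy
H(0.1970) = -0.1970 × log₂(0.1970) - 0.8030 × log₂(0.8030)
H(p) = 0.7159
C = 1 - 0.7159 = 0.2841 bits/use


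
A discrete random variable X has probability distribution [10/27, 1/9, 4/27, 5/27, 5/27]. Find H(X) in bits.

H(X) = -Σ p(x) log₂ p(x)
  -10/27 × log₂(10/27) = 0.5307
  -1/9 × log₂(1/9) = 0.3522
  -4/27 × log₂(4/27) = 0.4081
  -5/27 × log₂(5/27) = 0.4505
  -5/27 × log₂(5/27) = 0.4505
H(X) = 2.1922 bits


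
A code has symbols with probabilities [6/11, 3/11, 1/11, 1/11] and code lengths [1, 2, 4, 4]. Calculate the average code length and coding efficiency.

Average length L = Σ p_i × l_i = 1.8182 bits
Entropy H = 1.6172 bits
Efficiency η = H/L × 100% = 88.95%


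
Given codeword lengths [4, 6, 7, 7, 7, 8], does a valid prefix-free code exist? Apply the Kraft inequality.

Kraft inequality: Σ 2^(-l_i) ≤ 1 for prefix-free code
Calculating: 2^(-4) + 2^(-6) + 2^(-7) + 2^(-7) + 2^(-7) + 2^(-8)
= 0.0625 + 0.015625 + 0.0078125 + 0.0078125 + 0.0078125 + 0.00390625
= 0.1055
Since 0.1055 ≤ 1, prefix-free code exists


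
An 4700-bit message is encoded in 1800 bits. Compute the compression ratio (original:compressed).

Compression ratio = Original / Compressed
= 4700 / 1800 = 2.61:1


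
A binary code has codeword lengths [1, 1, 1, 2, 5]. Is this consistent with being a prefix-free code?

Kraft inequality: Σ 2^(-l_i) ≤ 1 for prefix-free code
Calculating: 2^(-1) + 2^(-1) + 2^(-1) + 2^(-2) + 2^(-5)
= 0.5 + 0.5 + 0.5 + 0.25 + 0.03125
= 1.7812
Since 1.7812 > 1, prefix-free code does not exist


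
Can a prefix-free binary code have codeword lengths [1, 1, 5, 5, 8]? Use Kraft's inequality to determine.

Kraft inequality: Σ 2^(-l_i) ≤ 1 for prefix-free code
Calculating: 2^(-1) + 2^(-1) + 2^(-5) + 2^(-5) + 2^(-8)
= 0.5 + 0.5 + 0.03125 + 0.03125 + 0.00390625
= 1.0664
Since 1.0664 > 1, prefix-free code does not exist


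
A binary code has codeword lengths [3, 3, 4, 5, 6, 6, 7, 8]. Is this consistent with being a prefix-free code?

Kraft inequality: Σ 2^(-l_i) ≤ 1 for prefix-free code
Calculating: 2^(-3) + 2^(-3) + 2^(-4) + 2^(-5) + 2^(-6) + 2^(-6) + 2^(-7) + 2^(-8)
= 0.125 + 0.125 + 0.0625 + 0.03125 + 0.015625 + 0.015625 + 0.0078125 + 0.00390625
= 0.3867
Since 0.3867 ≤ 1, prefix-free code exists


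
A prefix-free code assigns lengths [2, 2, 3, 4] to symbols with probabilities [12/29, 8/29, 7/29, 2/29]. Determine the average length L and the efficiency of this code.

Average length L = Σ p_i × l_i = 2.3793 bits
Entropy H = 1.8004 bits
Efficiency η = H/L × 100% = 75.67%


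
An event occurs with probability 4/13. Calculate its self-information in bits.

Information content I(x) = -log₂(p(x))
I = -log₂(4/13) = -log₂(0.3077)
I = 1.7004 bits


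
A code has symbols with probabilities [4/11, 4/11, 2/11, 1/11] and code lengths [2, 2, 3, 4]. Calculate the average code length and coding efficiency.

Average length L = Σ p_i × l_i = 2.3636 bits
Entropy H = 1.8231 bits
Efficiency η = H/L × 100% = 77.13%


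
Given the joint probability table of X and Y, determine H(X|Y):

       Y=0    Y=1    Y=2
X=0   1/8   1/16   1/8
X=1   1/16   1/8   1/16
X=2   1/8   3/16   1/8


H(X|Y) = Σ_y p(y) H(X|Y=y)
  p(Y=0) = 5/16, H(X|Y=0) = 1.5219
  p(Y=1) = 3/8, H(X|Y=1) = 1.4591
  p(Y=2) = 5/16, H(X|Y=2) = 1.5219
H(X|Y) = 0.3125×1.5219 + 0.3750×1.4591 + 0.3125×1.5219 = 1.4984 bits


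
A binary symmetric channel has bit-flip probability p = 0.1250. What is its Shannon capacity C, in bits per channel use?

For BSC with error probability p:
C = 1 - H(p) where H(p) is binary entropy
H(0.1250) = -0.1250 × log₂(0.1250) - 0.8750 × log₂(0.8750)
H(p) = 0.5436
C = 1 - 0.5436 = 0.4564 bits/use


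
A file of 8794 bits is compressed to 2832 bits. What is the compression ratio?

Compression ratio = Original / Compressed
= 8794 / 2832 = 3.11:1


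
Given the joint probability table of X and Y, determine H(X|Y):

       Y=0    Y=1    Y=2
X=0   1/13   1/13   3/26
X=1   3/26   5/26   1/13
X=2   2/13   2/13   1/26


H(X|Y) = Σ_y p(y) H(X|Y=y)
  p(Y=0) = 9/26, H(X|Y=0) = 1.5305
  p(Y=1) = 11/26, H(X|Y=1) = 1.4949
  p(Y=2) = 3/13, H(X|Y=2) = 1.4591
H(X|Y) = 0.3462×1.5305 + 0.4231×1.4949 + 0.2308×1.4591 = 1.4990 bits


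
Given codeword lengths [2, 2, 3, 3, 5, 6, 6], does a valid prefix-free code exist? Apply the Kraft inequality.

Kraft inequality: Σ 2^(-l_i) ≤ 1 for prefix-free code
Calculating: 2^(-2) + 2^(-2) + 2^(-3) + 2^(-3) + 2^(-5) + 2^(-6) + 2^(-6)
= 0.25 + 0.25 + 0.125 + 0.125 + 0.03125 + 0.015625 + 0.015625
= 0.8125
Since 0.8125 ≤ 1, prefix-free code exists


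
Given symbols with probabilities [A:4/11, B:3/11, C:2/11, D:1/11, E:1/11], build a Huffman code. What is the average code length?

Huffman tree construction:
Combine smallest probabilities repeatedly
Resulting codes:
  A: 11 (length 2)
  B: 10 (length 2)
  C: 00 (length 2)
  D: 010 (length 3)
  E: 011 (length 3)
Average length = Σ p(s) × length(s) = 2.1818 bits


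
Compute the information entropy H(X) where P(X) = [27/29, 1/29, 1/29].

H(X) = -Σ p(x) log₂ p(x)
  -27/29 × log₂(27/29) = 0.0960
  -1/29 × log₂(1/29) = 0.1675
  -1/29 × log₂(1/29) = 0.1675
H(X) = 0.4310 bits


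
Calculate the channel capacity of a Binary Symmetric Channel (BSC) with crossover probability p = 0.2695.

For BSC with error probability p:
C = 1 - H(p) where H(p) is binary entropy
H(0.2695) = -0.2695 × log₂(0.2695) - 0.7305 × log₂(0.7305)
H(p) = 0.8407
C = 1 - 0.8407 = 0.1593 bits/use


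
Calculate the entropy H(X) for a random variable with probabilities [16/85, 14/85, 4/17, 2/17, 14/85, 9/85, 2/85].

H(X) = -Σ p(x) log₂ p(x)
  -16/85 × log₂(16/85) = 0.4535
  -14/85 × log₂(14/85) = 0.4286
  -4/17 × log₂(4/17) = 0.4912
  -2/17 × log₂(2/17) = 0.3632
  -14/85 × log₂(14/85) = 0.4286
  -9/85 × log₂(9/85) = 0.3430
  -2/85 × log₂(2/85) = 0.1273
H(X) = 2.6354 bits


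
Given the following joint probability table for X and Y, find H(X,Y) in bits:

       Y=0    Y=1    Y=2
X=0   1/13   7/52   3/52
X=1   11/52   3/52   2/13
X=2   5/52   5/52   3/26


H(X,Y) = -Σ p(x,y) log₂ p(x,y)
  p(0,0)=1/13: -0.0769 × log₂(0.0769) = 0.2846
  p(0,1)=7/52: -0.1346 × log₂(0.1346) = 0.3895
  p(0,2)=3/52: -0.0577 × log₂(0.0577) = 0.2374
  p(1,0)=11/52: -0.2115 × log₂(0.2115) = 0.4741
  p(1,1)=3/52: -0.0577 × log₂(0.0577) = 0.2374
  p(1,2)=2/13: -0.1538 × log₂(0.1538) = 0.4155
  p(2,0)=5/52: -0.0962 × log₂(0.0962) = 0.3249
  p(2,1)=5/52: -0.0962 × log₂(0.0962) = 0.3249
  p(2,2)=3/26: -0.1154 × log₂(0.1154) = 0.3595
H(X,Y) = 3.0477 bits


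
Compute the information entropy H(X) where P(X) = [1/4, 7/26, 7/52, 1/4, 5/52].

H(X) = -Σ p(x) log₂ p(x)
  -1/4 × log₂(1/4) = 0.5000
  -7/26 × log₂(7/26) = 0.5097
  -7/52 × log₂(7/52) = 0.3895
  -1/4 × log₂(1/4) = 0.5000
  -5/52 × log₂(5/52) = 0.3249
H(X) = 2.2240 bits


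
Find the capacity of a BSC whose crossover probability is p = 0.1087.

For BSC with error probability p:
C = 1 - H(p) where H(p) is binary entropy
H(0.1087) = -0.1087 × log₂(0.1087) - 0.8913 × log₂(0.8913)
H(p) = 0.4960
C = 1 - 0.4960 = 0.5040 bits/use


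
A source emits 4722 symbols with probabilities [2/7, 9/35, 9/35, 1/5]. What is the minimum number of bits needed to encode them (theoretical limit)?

Entropy H = 1.9884 bits/symbol
Minimum bits = H × n = 1.9884 × 4722
= 9389.43 bits


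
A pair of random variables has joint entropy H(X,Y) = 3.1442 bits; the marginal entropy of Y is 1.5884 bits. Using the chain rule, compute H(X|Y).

Chain rule: H(X,Y) = H(X|Y) + H(Y)
H(X|Y) = H(X,Y) - H(Y) = 3.1442 - 1.5884 = 1.5558 bits


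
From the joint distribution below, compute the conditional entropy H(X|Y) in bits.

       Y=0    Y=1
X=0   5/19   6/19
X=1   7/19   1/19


H(X|Y) = Σ_y p(y) H(X|Y=y)
  p(Y=0) = 12/19, H(X|Y=0) = 0.9799
  p(Y=1) = 7/19, H(X|Y=1) = 0.5917
H(X|Y) = 0.6316×0.9799 + 0.3684×0.5917 = 0.8368 bits


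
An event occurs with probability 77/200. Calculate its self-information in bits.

Information content I(x) = -log₂(p(x))
I = -log₂(77/200) = -log₂(0.3850)
I = 1.3771 bits


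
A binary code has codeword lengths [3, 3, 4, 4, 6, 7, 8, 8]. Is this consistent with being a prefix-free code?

Kraft inequality: Σ 2^(-l_i) ≤ 1 for prefix-free code
Calculating: 2^(-3) + 2^(-3) + 2^(-4) + 2^(-4) + 2^(-6) + 2^(-7) + 2^(-8) + 2^(-8)
= 0.125 + 0.125 + 0.0625 + 0.0625 + 0.015625 + 0.0078125 + 0.00390625 + 0.00390625
= 0.4062
Since 0.4062 ≤ 1, prefix-free code exists


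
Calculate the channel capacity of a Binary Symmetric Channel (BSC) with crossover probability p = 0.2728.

For BSC with error probability p:
C = 1 - H(p) where H(p) is binary entropy
H(0.2728) = -0.2728 × log₂(0.2728) - 0.7272 × log₂(0.7272)
H(p) = 0.8455
C = 1 - 0.8455 = 0.1545 bits/use


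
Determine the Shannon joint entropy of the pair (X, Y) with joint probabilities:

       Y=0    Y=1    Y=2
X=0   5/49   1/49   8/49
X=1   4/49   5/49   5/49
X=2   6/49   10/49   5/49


H(X,Y) = -Σ p(x,y) log₂ p(x,y)
  p(0,0)=5/49: -0.1020 × log₂(0.1020) = 0.3360
  p(0,1)=1/49: -0.0204 × log₂(0.0204) = 0.1146
  p(0,2)=8/49: -0.1633 × log₂(0.1633) = 0.4269
  p(1,0)=4/49: -0.0816 × log₂(0.0816) = 0.2951
  p(1,1)=5/49: -0.1020 × log₂(0.1020) = 0.3360
  p(1,2)=5/49: -0.1020 × log₂(0.1020) = 0.3360
  p(2,0)=6/49: -0.1224 × log₂(0.1224) = 0.3710
  p(2,1)=10/49: -0.2041 × log₂(0.2041) = 0.4679
  p(2,2)=5/49: -0.1020 × log₂(0.1020) = 0.3360
H(X,Y) = 3.0195 bits


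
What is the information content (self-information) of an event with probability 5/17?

Information content I(x) = -log₂(p(x))
I = -log₂(5/17) = -log₂(0.2941)
I = 1.7655 bits


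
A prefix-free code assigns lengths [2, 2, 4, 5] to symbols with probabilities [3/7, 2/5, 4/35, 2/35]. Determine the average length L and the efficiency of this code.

Average length L = Σ p_i × l_i = 2.4000 bits
Entropy H = 1.6462 bits
Efficiency η = H/L × 100% = 68.59%


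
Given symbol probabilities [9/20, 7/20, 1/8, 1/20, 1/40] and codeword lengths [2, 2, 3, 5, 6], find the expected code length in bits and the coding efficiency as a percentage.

Average length L = Σ p_i × l_i = 2.3750 bits
Entropy H = 1.7726 bits
Efficiency η = H/L × 100% = 74.64%


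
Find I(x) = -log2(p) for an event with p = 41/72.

Information content I(x) = -log₂(p(x))
I = -log₂(41/72) = -log₂(0.5694)
I = 0.8124 bits


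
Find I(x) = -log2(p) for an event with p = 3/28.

Information content I(x) = -log₂(p(x))
I = -log₂(3/28) = -log₂(0.1071)
I = 3.2224 bits


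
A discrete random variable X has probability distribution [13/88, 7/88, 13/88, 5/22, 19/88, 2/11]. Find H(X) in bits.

H(X) = -Σ p(x) log₂ p(x)
  -13/88 × log₂(13/88) = 0.4076
  -7/88 × log₂(7/88) = 0.2905
  -13/88 × log₂(13/88) = 0.4076
  -5/22 × log₂(5/22) = 0.4858
  -19/88 × log₂(19/88) = 0.4775
  -2/11 × log₂(2/11) = 0.4472
H(X) = 2.5161 bits


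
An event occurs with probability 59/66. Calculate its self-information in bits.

Information content I(x) = -log₂(p(x))
I = -log₂(59/66) = -log₂(0.8939)
I = 0.1618 bits


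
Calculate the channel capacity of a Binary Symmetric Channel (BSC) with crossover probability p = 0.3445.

For BSC with error probability p:
C = 1 - H(p) where H(p) is binary entropy
H(0.3445) = -0.3445 × log₂(0.3445) - 0.6555 × log₂(0.6555)
H(p) = 0.9291
C = 1 - 0.9291 = 0.0709 bits/use


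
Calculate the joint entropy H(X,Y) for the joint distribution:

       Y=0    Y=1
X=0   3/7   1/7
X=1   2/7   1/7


H(X,Y) = -Σ p(x,y) log₂ p(x,y)
  p(0,0)=3/7: -0.4286 × log₂(0.4286) = 0.5239
  p(0,1)=1/7: -0.1429 × log₂(0.1429) = 0.4011
  p(1,0)=2/7: -0.2857 × log₂(0.2857) = 0.5164
  p(1,1)=1/7: -0.1429 × log₂(0.1429) = 0.4011
H(X,Y) = 1.8424 bits


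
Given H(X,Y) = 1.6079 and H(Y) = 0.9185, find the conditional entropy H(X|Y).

Chain rule: H(X,Y) = H(X|Y) + H(Y)
H(X|Y) = H(X,Y) - H(Y) = 1.6079 - 0.9185 = 0.6894 bits


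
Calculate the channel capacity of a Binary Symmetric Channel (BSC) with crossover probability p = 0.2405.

For BSC with error probability p:
C = 1 - H(p) where H(p) is binary entropy
H(0.2405) = -0.2405 × log₂(0.2405) - 0.7595 × log₂(0.7595)
H(p) = 0.7959
C = 1 - 0.7959 = 0.2041 bits/use


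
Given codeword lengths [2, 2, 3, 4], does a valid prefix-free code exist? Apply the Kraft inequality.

Kraft inequality: Σ 2^(-l_i) ≤ 1 for prefix-free code
Calculating: 2^(-2) + 2^(-2) + 2^(-3) + 2^(-4)
= 0.25 + 0.25 + 0.125 + 0.0625
= 0.6875
Since 0.6875 ≤ 1, prefix-free code exists


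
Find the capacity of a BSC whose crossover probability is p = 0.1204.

For BSC with error probability p:
C = 1 - H(p) where H(p) is binary entropy
H(0.1204) = -0.1204 × log₂(0.1204) - 0.8796 × log₂(0.8796)
H(p) = 0.5305
C = 1 - 0.5305 = 0.4695 bits/use


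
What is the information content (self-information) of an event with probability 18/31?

Information content I(x) = -log₂(p(x))
I = -log₂(18/31) = -log₂(0.5806)
I = 0.7843 bits


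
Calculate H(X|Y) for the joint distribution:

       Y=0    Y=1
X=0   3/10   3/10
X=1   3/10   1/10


H(X|Y) = Σ_y p(y) H(X|Y=y)
  p(Y=0) = 3/5, H(X|Y=0) = 1.0000
  p(Y=1) = 2/5, H(X|Y=1) = 0.8113
H(X|Y) = 0.6000×1.0000 + 0.4000×0.8113 = 0.9245 bits


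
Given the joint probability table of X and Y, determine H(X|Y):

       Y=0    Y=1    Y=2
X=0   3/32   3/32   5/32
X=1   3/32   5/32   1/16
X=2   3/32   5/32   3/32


H(X|Y) = Σ_y p(y) H(X|Y=y)
  p(Y=0) = 9/32, H(X|Y=0) = 1.5850
  p(Y=1) = 13/32, H(X|Y=1) = 1.5486
  p(Y=2) = 5/16, H(X|Y=2) = 1.4855
H(X|Y) = 0.2812×1.5850 + 0.4062×1.5486 + 0.3125×1.4855 = 1.5391 bits


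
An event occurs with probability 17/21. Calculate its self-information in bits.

Information content I(x) = -log₂(p(x))
I = -log₂(17/21) = -log₂(0.8095)
I = 0.3049 bits


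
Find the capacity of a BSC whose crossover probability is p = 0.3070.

For BSC with error probability p:
C = 1 - H(p) where H(p) is binary entropy
H(0.3070) = -0.3070 × log₂(0.3070) - 0.6930 × log₂(0.6930)
H(p) = 0.8897
C = 1 - 0.8897 = 0.1103 bits/use


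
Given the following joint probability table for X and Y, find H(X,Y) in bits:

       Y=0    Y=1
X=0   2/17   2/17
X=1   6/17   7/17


H(X,Y) = -Σ p(x,y) log₂ p(x,y)
  p(0,0)=2/17: -0.1176 × log₂(0.1176) = 0.3632
  p(0,1)=2/17: -0.1176 × log₂(0.1176) = 0.3632
  p(1,0)=6/17: -0.3529 × log₂(0.3529) = 0.5303
  p(1,1)=7/17: -0.4118 × log₂(0.4118) = 0.5271
H(X,Y) = 1.7839 bits


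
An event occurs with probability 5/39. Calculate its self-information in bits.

Information content I(x) = -log₂(p(x))
I = -log₂(5/39) = -log₂(0.1282)
I = 2.9635 bits


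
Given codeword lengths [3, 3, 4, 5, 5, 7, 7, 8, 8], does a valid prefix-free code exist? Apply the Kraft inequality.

Kraft inequality: Σ 2^(-l_i) ≤ 1 for prefix-free code
Calculating: 2^(-3) + 2^(-3) + 2^(-4) + 2^(-5) + 2^(-5) + 2^(-7) + 2^(-7) + 2^(-8) + 2^(-8)
= 0.125 + 0.125 + 0.0625 + 0.03125 + 0.03125 + 0.0078125 + 0.0078125 + 0.00390625 + 0.00390625
= 0.3984
Since 0.3984 ≤ 1, prefix-free code exists


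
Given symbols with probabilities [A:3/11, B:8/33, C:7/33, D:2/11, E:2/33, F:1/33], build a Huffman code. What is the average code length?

Huffman tree construction:
Combine smallest probabilities repeatedly
Resulting codes:
  A: 10 (length 2)
  B: 01 (length 2)
  C: 00 (length 2)
  D: 111 (length 3)
  E: 1101 (length 4)
  F: 1100 (length 4)
Average length = Σ p(s) × length(s) = 2.3636 bits


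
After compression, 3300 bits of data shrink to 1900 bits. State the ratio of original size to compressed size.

Compression ratio = Original / Compressed
= 3300 / 1900 = 1.74:1


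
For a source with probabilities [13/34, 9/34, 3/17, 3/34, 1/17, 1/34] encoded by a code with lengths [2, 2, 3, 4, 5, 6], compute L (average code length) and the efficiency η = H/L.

Average length L = Σ p_i × l_i = 2.6471 bits
Entropy H = 2.1786 bits
Efficiency η = H/L × 100% = 82.30%


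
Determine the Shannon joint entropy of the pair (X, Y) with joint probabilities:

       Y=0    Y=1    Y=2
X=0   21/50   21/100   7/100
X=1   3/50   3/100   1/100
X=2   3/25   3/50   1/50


H(X,Y) = -Σ p(x,y) log₂ p(x,y)
  p(0,0)=21/50: -0.4200 × log₂(0.4200) = 0.5256
  p(0,1)=21/100: -0.2100 × log₂(0.2100) = 0.4728
  p(0,2)=7/100: -0.0700 × log₂(0.0700) = 0.2686
  p(1,0)=3/50: -0.0600 × log₂(0.0600) = 0.2435
  p(1,1)=3/100: -0.0300 × log₂(0.0300) = 0.1518
  p(1,2)=1/100: -0.0100 × log₂(0.0100) = 0.0664
  p(2,0)=3/25: -0.1200 × log₂(0.1200) = 0.3671
  p(2,1)=3/50: -0.0600 × log₂(0.0600) = 0.2435
  p(2,2)=1/50: -0.0200 × log₂(0.0200) = 0.1129
H(X,Y) = 2.4522 bits


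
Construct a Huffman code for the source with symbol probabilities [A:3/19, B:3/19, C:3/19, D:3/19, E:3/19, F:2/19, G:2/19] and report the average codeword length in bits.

Huffman tree construction:
Combine smallest probabilities repeatedly
Resulting codes:
  A: 100 (length 3)
  B: 101 (length 3)
  C: 110 (length 3)
  D: 111 (length 3)
  E: 00 (length 2)
  F: 010 (length 3)
  G: 011 (length 3)
Average length = Σ p(s) × length(s) = 2.8421 bits


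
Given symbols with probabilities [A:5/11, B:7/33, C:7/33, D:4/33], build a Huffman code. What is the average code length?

Huffman tree construction:
Combine smallest probabilities repeatedly
Resulting codes:
  A: 0 (length 1)
  B: 111 (length 3)
  C: 10 (length 2)
  D: 110 (length 3)
Average length = Σ p(s) × length(s) = 1.8788 bits


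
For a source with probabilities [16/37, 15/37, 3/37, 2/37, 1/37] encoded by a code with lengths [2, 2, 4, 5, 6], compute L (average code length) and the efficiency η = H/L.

Average length L = Σ p_i × l_i = 2.4324 bits
Entropy H = 1.7133 bits
Efficiency η = H/L × 100% = 70.44%


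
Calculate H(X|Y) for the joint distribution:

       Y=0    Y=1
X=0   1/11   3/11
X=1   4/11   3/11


H(X|Y) = Σ_y p(y) H(X|Y=y)
  p(Y=0) = 5/11, H(X|Y=0) = 0.7219
  p(Y=1) = 6/11, H(X|Y=1) = 1.0000
H(X|Y) = 0.4545×0.7219 + 0.5455×1.0000 = 0.8736 bits


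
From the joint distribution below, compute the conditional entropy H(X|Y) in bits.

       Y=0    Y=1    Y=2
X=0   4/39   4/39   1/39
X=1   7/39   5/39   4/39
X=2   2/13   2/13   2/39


H(X|Y) = Σ_y p(y) H(X|Y=y)
  p(Y=0) = 17/39, H(X|Y=0) = 1.5486
  p(Y=1) = 5/13, H(X|Y=1) = 1.5656
  p(Y=2) = 7/39, H(X|Y=2) = 1.3788
H(X|Y) = 0.4359×1.5486 + 0.3846×1.5656 + 0.1795×1.3788 = 1.5246 bits


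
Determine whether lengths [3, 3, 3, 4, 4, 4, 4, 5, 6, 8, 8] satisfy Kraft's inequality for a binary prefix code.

Kraft inequality: Σ 2^(-l_i) ≤ 1 for prefix-free code
Calculating: 2^(-3) + 2^(-3) + 2^(-3) + 2^(-4) + 2^(-4) + 2^(-4) + 2^(-4) + 2^(-5) + 2^(-6) + 2^(-8) + 2^(-8)
= 0.125 + 0.125 + 0.125 + 0.0625 + 0.0625 + 0.0625 + 0.0625 + 0.03125 + 0.015625 + 0.00390625 + 0.00390625
= 0.6797
Since 0.6797 ≤ 1, prefix-free code exists


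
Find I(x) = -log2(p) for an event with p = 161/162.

Information content I(x) = -log₂(p(x))
I = -log₂(161/162) = -log₂(0.9938)
I = 0.0089 bits


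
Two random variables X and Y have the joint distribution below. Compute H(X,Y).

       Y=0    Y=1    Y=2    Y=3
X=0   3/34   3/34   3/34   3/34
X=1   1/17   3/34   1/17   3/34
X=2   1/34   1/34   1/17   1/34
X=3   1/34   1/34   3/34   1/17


H(X,Y) = -Σ p(x,y) log₂ p(x,y)
  p(0,0)=3/34: -0.0882 × log₂(0.0882) = 0.3090
  p(0,1)=3/34: -0.0882 × log₂(0.0882) = 0.3090
  p(0,2)=3/34: -0.0882 × log₂(0.0882) = 0.3090
  p(0,3)=3/34: -0.0882 × log₂(0.0882) = 0.3090
  p(1,0)=1/17: -0.0588 × log₂(0.0588) = 0.2404
  p(1,1)=3/34: -0.0882 × log₂(0.0882) = 0.3090
  p(1,2)=1/17: -0.0588 × log₂(0.0588) = 0.2404
  p(1,3)=3/34: -0.0882 × log₂(0.0882) = 0.3090
  p(2,0)=1/34: -0.0294 × log₂(0.0294) = 0.1496
  p(2,1)=1/34: -0.0294 × log₂(0.0294) = 0.1496
  p(2,2)=1/17: -0.0588 × log₂(0.0588) = 0.2404
  p(2,3)=1/34: -0.0294 × log₂(0.0294) = 0.1496
  p(3,0)=1/34: -0.0294 × log₂(0.0294) = 0.1496
  p(3,1)=1/34: -0.0294 × log₂(0.0294) = 0.1496
  p(3,2)=3/34: -0.0882 × log₂(0.0882) = 0.3090
  p(3,3)=1/17: -0.0588 × log₂(0.0588) = 0.2404
H(X,Y) = 3.8732 bits


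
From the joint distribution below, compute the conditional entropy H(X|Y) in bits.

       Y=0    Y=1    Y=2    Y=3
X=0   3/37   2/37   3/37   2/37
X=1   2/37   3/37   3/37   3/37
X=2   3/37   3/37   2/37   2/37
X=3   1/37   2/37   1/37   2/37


H(X|Y) = Σ_y p(y) H(X|Y=y)
  p(Y=0) = 9/37, H(X|Y=0) = 1.8911
  p(Y=1) = 10/37, H(X|Y=1) = 1.9710
  p(Y=2) = 9/37, H(X|Y=2) = 1.8911
  p(Y=3) = 9/37, H(X|Y=3) = 1.9749
H(X|Y) = 0.2432×1.8911 + 0.2703×1.9710 + 0.2432×1.8911 + 0.2432×1.9749 = 1.9331 bits


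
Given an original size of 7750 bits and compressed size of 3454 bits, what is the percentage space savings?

Space savings = (1 - Compressed/Original) × 100%
= (1 - 3454/7750) × 100%
= 55.43%


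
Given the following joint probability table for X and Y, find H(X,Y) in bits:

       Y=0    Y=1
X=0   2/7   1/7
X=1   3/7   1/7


H(X,Y) = -Σ p(x,y) log₂ p(x,y)
  p(0,0)=2/7: -0.2857 × log₂(0.2857) = 0.5164
  p(0,1)=1/7: -0.1429 × log₂(0.1429) = 0.4011
  p(1,0)=3/7: -0.4286 × log₂(0.4286) = 0.5239
  p(1,1)=1/7: -0.1429 × log₂(0.1429) = 0.4011
H(X,Y) = 1.8424 bits


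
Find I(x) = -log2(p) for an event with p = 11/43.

Information content I(x) = -log₂(p(x))
I = -log₂(11/43) = -log₂(0.2558)
I = 1.9668 bits


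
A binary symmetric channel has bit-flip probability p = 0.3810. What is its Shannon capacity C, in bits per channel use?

For BSC with error probability p:
C = 1 - H(p) where H(p) is binary entropy
H(0.3810) = -0.3810 × log₂(0.3810) - 0.6190 × log₂(0.6190)
H(p) = 0.9587
C = 1 - 0.9587 = 0.0413 bits/use


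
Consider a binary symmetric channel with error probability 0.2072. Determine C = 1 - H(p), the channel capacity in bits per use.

For BSC with error probability p:
C = 1 - H(p) where H(p) is binary entropy
H(0.2072) = -0.2072 × log₂(0.2072) - 0.7928 × log₂(0.7928)
H(p) = 0.7361
C = 1 - 0.7361 = 0.2639 bits/use


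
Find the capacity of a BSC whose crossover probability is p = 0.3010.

For BSC with error probability p:
C = 1 - H(p) where H(p) is binary entropy
H(0.3010) = -0.3010 × log₂(0.3010) - 0.6990 × log₂(0.6990)
H(p) = 0.8825
C = 1 - 0.8825 = 0.1175 bits/use


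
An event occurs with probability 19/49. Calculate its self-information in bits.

Information content I(x) = -log₂(p(x))
I = -log₂(19/49) = -log₂(0.3878)
I = 1.3668 bits


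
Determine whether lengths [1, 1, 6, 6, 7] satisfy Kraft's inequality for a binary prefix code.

Kraft inequality: Σ 2^(-l_i) ≤ 1 for prefix-free code
Calculating: 2^(-1) + 2^(-1) + 2^(-6) + 2^(-6) + 2^(-7)
= 0.5 + 0.5 + 0.015625 + 0.015625 + 0.0078125
= 1.0391
Since 1.0391 > 1, prefix-free code does not exist


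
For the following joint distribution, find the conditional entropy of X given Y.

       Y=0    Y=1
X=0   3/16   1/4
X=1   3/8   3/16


H(X|Y) = Σ_y p(y) H(X|Y=y)
  p(Y=0) = 9/16, H(X|Y=0) = 0.9183
  p(Y=1) = 7/16, H(X|Y=1) = 0.9852
H(X|Y) = 0.5625×0.9183 + 0.4375×0.9852 = 0.9476 bits


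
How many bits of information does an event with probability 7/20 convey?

Information content I(x) = -log₂(p(x))
I = -log₂(7/20) = -log₂(0.3500)
I = 1.5146 bits


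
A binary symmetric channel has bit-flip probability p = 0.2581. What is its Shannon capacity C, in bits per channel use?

For BSC with error probability p:
C = 1 - H(p) where H(p) is binary entropy
H(0.2581) = -0.2581 × log₂(0.2581) - 0.7419 × log₂(0.7419)
H(p) = 0.8239
C = 1 - 0.8239 = 0.1761 bits/use


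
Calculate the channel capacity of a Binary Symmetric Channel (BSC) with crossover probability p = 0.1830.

For BSC with error probability p:
C = 1 - H(p) where H(p) is binary entropy
H(0.1830) = -0.1830 × log₂(0.1830) - 0.8170 × log₂(0.8170)
H(p) = 0.6866
C = 1 - 0.6866 = 0.3134 bits/use


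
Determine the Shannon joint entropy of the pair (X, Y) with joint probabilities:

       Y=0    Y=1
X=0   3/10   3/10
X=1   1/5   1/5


H(X,Y) = -Σ p(x,y) log₂ p(x,y)
  p(0,0)=3/10: -0.3000 × log₂(0.3000) = 0.5211
  p(0,1)=3/10: -0.3000 × log₂(0.3000) = 0.5211
  p(1,0)=1/5: -0.2000 × log₂(0.2000) = 0.4644
  p(1,1)=1/5: -0.2000 × log₂(0.2000) = 0.4644
H(X,Y) = 1.9710 bits


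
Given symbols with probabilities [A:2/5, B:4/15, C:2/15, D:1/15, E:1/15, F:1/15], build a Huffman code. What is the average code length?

Huffman tree construction:
Combine smallest probabilities repeatedly
Resulting codes:
  A: 0 (length 1)
  B: 10 (length 2)
  C: 1111 (length 4)
  D: 1100 (length 4)
  E: 1101 (length 4)
  F: 1110 (length 4)
Average length = Σ p(s) × length(s) = 2.2667 bits


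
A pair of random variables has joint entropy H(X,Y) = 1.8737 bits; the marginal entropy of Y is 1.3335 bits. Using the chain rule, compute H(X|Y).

Chain rule: H(X,Y) = H(X|Y) + H(Y)
H(X|Y) = H(X,Y) - H(Y) = 1.8737 - 1.3335 = 0.5402 bits


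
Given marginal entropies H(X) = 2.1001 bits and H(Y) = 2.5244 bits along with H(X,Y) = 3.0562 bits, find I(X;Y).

I(X;Y) = H(X) + H(Y) - H(X,Y)
I(X;Y) = 2.1001 + 2.5244 - 3.0562 = 1.5683 bits


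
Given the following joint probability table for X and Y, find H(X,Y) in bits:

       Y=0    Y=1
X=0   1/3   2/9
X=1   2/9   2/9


H(X,Y) = -Σ p(x,y) log₂ p(x,y)
  p(0,0)=1/3: -0.3333 × log₂(0.3333) = 0.5283
  p(0,1)=2/9: -0.2222 × log₂(0.2222) = 0.4822
  p(1,0)=2/9: -0.2222 × log₂(0.2222) = 0.4822
  p(1,1)=2/9: -0.2222 × log₂(0.2222) = 0.4822
H(X,Y) = 1.9749 bits


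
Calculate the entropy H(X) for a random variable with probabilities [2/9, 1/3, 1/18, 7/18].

H(X) = -Σ p(x) log₂ p(x)
  -2/9 × log₂(2/9) = 0.4822
  -1/3 × log₂(1/3) = 0.5283
  -1/18 × log₂(1/18) = 0.2317
  -7/18 × log₂(7/18) = 0.5299
H(X) = 1.7721 bits


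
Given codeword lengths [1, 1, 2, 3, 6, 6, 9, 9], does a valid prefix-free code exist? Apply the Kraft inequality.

Kraft inequality: Σ 2^(-l_i) ≤ 1 for prefix-free code
Calculating: 2^(-1) + 2^(-1) + 2^(-2) + 2^(-3) + 2^(-6) + 2^(-6) + 2^(-9) + 2^(-9)
= 0.5 + 0.5 + 0.25 + 0.125 + 0.015625 + 0.015625 + 0.001953125 + 0.001953125
= 1.4102
Since 1.4102 > 1, prefix-free code does not exist


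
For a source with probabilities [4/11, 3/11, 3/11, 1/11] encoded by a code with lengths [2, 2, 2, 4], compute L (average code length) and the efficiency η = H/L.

Average length L = Σ p_i × l_i = 2.1818 bits
Entropy H = 1.8676 bits
Efficiency η = H/L × 100% = 85.60%


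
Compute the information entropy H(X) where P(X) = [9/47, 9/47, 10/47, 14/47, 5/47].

H(X) = -Σ p(x) log₂ p(x)
  -9/47 × log₂(9/47) = 0.4566
  -9/47 × log₂(9/47) = 0.4566
  -10/47 × log₂(10/47) = 0.4750
  -14/47 × log₂(14/47) = 0.5205
  -5/47 × log₂(5/47) = 0.3439
H(X) = 2.2527 bits


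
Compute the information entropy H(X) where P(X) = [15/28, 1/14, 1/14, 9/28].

H(X) = -Σ p(x) log₂ p(x)
  -15/28 × log₂(15/28) = 0.4824
  -1/14 × log₂(1/14) = 0.2720
  -1/14 × log₂(1/14) = 0.2720
  -9/28 × log₂(9/28) = 0.5263
H(X) = 1.5526 bits


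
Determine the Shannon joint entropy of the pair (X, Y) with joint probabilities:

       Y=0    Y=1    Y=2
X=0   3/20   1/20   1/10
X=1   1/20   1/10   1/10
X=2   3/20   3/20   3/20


H(X,Y) = -Σ p(x,y) log₂ p(x,y)
  p(0,0)=3/20: -0.1500 × log₂(0.1500) = 0.4105
  p(0,1)=1/20: -0.0500 × log₂(0.0500) = 0.2161
  p(0,2)=1/10: -0.1000 × log₂(0.1000) = 0.3322
  p(1,0)=1/20: -0.0500 × log₂(0.0500) = 0.2161
  p(1,1)=1/10: -0.1000 × log₂(0.1000) = 0.3322
  p(1,2)=1/10: -0.1000 × log₂(0.1000) = 0.3322
  p(2,0)=3/20: -0.1500 × log₂(0.1500) = 0.4105
  p(2,1)=3/20: -0.1500 × log₂(0.1500) = 0.4105
  p(2,2)=3/20: -0.1500 × log₂(0.1500) = 0.4105
H(X,Y) = 3.0710 bits


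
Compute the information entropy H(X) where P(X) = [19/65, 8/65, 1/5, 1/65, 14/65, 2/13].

H(X) = -Σ p(x) log₂ p(x)
  -19/65 × log₂(19/65) = 0.5187
  -8/65 × log₂(8/65) = 0.3720
  -1/5 × log₂(1/5) = 0.4644
  -1/65 × log₂(1/65) = 0.0927
  -14/65 × log₂(14/65) = 0.4771
  -2/13 × log₂(2/13) = 0.4155
H(X) = 2.3402 bits


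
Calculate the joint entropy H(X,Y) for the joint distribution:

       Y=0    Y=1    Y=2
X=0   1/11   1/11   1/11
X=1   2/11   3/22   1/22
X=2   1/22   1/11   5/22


H(X,Y) = -Σ p(x,y) log₂ p(x,y)
  p(0,0)=1/11: -0.0909 × log₂(0.0909) = 0.3145
  p(0,1)=1/11: -0.0909 × log₂(0.0909) = 0.3145
  p(0,2)=1/11: -0.0909 × log₂(0.0909) = 0.3145
  p(1,0)=2/11: -0.1818 × log₂(0.1818) = 0.4472
  p(1,1)=3/22: -0.1364 × log₂(0.1364) = 0.3920
  p(1,2)=1/22: -0.0455 × log₂(0.0455) = 0.2027
  p(2,0)=1/22: -0.0455 × log₂(0.0455) = 0.2027
  p(2,1)=1/11: -0.0909 × log₂(0.0909) = 0.3145
  p(2,2)=5/22: -0.2273 × log₂(0.2273) = 0.4858
H(X,Y) = 2.9883 bits


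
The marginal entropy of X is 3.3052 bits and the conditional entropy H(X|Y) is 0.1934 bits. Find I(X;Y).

I(X;Y) = H(X) - H(X|Y)
I(X;Y) = 3.3052 - 0.1934 = 3.1118 bits


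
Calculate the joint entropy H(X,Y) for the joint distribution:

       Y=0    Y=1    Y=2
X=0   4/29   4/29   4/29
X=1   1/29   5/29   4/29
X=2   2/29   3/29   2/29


H(X,Y) = -Σ p(x,y) log₂ p(x,y)
  p(0,0)=4/29: -0.1379 × log₂(0.1379) = 0.3942
  p(0,1)=4/29: -0.1379 × log₂(0.1379) = 0.3942
  p(0,2)=4/29: -0.1379 × log₂(0.1379) = 0.3942
  p(1,0)=1/29: -0.0345 × log₂(0.0345) = 0.1675
  p(1,1)=5/29: -0.1724 × log₂(0.1724) = 0.4373
  p(1,2)=4/29: -0.1379 × log₂(0.1379) = 0.3942
  p(2,0)=2/29: -0.0690 × log₂(0.0690) = 0.2661
  p(2,1)=3/29: -0.1034 × log₂(0.1034) = 0.3386
  p(2,2)=2/29: -0.0690 × log₂(0.0690) = 0.2661
H(X,Y) = 3.0523 bits
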